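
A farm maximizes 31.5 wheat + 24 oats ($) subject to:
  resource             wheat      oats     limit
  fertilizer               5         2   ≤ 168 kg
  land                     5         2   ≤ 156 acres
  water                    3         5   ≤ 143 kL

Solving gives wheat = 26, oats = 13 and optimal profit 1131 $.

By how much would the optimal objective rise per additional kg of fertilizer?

0

Check each constraint at x*: fertilizer 156/168 (slack 12); land 156/156 (tight); water 143/143 (tight).
Since fertilizer is not tight, its dual is 0.
Dual feasibility on the basic columns requires 5·y_land + 3·y_water = 31.5, 2·y_land + 5·y_water = 24.
This yields shadow prices y_land = 4.5, y_water = 3.
Shadow price of fertilizer = 0.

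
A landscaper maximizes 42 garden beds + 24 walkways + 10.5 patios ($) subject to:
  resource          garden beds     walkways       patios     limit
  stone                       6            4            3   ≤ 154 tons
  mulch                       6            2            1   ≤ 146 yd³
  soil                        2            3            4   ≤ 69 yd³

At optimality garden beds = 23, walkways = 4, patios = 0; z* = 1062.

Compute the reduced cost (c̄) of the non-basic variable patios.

Binding: stone and mulch. Non-binding: soil (11 unused).
Since soil is not tight, its dual is 0.
From A_Bᵀ y = c: 6·y_stone + 6·y_mulch = 42; 4·y_stone + 2·y_mulch = 24.
Solving: y_stone = 5, y_mulch = 2.
Reduced cost of patios: c₃ − yᵀa₃ = 10.5 − (5·3 + 2·1) = 10.5 − 17 = -6.5.

-6.5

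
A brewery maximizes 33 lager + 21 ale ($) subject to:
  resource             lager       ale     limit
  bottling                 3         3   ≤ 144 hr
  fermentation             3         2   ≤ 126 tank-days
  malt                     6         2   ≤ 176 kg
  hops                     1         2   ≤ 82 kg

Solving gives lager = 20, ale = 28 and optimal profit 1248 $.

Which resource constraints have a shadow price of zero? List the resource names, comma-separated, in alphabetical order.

fermentation, hops

bottling: 144/144 (binding)
fermentation: 116/126 (slack 10)
malt: 176/176 (binding)
hops: 76/82 (slack 6)
By complementary slackness, a constraint with positive slack has shadow price 0 → fermentation, hops.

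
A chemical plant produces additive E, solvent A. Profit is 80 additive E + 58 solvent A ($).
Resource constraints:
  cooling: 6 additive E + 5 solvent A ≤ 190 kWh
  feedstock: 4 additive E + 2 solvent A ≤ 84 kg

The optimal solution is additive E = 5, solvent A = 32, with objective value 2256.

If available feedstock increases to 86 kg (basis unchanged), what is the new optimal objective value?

At the optimum: cooling uses 190 of 190 (binding); feedstock uses 84 of 84 (binding).
Dual feasibility on the basic columns requires 6·y_cooling + 4·y_feedstock = 80, 5·y_cooling + 2·y_feedstock = 58.
→ y_cooling = 9 and y_feedstock = 6.5.
Δz = y_feedstock·Δb = 6.5 × (2) = 13, so new z* = 2256 + 13 = 2269.

2269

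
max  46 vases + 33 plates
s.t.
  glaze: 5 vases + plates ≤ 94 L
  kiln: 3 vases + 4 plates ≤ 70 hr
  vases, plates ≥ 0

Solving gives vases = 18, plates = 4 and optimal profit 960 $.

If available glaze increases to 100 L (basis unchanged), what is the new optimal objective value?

990

Both glaze and kiln are binding at x*.
From A_Bᵀ y = c: 5·y_glaze + 3·y_kiln = 46; 1·y_glaze + 4·y_kiln = 33.
Solving: y_glaze = 5, y_kiln = 7.
Δz = y_glaze·Δb = 5 × (6) = 30, so new z* = 960 + 30 = 990.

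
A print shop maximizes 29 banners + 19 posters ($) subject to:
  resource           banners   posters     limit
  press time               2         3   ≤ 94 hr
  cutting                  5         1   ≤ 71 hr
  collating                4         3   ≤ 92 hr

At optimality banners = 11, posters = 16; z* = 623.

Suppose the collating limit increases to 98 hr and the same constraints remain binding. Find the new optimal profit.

659

At the optimum: press time uses 70 of 94 (slack = 24); cutting uses 71 of 71 (binding); collating uses 92 of 92 (binding).
By complementary slackness, y = 0 for the non-binding constraint.
From A_Bᵀ y = c: 5·y_cutting + 4·y_collating = 29; 1·y_cutting + 3·y_collating = 19.
Solving: y_cutting = 1, y_collating = 6.
Δz = y_collating·Δb = 6 × (6) = 36, so new z* = 623 + 36 = 659.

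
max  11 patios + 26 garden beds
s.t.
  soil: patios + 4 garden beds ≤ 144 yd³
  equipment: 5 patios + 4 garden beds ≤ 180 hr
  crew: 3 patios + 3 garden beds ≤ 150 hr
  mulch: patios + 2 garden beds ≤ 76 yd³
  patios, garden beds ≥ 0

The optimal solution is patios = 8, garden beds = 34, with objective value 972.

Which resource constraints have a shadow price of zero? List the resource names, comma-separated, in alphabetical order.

crew, equipment

soil: 144/144 (binding)
equipment: 176/180 (slack 4)
crew: 126/150 (slack 24)
mulch: 76/76 (binding)
By complementary slackness, a constraint with positive slack has shadow price 0 → crew, equipment.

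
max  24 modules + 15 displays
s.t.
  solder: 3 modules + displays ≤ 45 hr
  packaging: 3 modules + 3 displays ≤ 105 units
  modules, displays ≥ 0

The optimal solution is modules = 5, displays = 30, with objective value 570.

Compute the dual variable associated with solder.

4.5

Check each constraint at x*: solder 45/45 (tight); packaging 105/105 (tight).
The binding rows give the dual system: 3·y_solder + 3·y_packaging = 24 and 1·y_solder + 3·y_packaging = 15.
Solving: y_solder = 4.5, y_packaging = 3.5.
Shadow price of solder = 4.5.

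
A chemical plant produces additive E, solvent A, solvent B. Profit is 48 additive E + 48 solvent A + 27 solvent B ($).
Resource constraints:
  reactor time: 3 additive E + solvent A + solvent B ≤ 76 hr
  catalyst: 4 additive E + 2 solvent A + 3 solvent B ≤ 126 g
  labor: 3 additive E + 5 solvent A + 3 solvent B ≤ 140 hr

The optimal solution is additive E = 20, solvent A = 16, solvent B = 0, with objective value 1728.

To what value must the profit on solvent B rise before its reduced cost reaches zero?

32

Binding: reactor time and labor. Non-binding: catalyst (14 unused).
By complementary slackness, y = 0 for the non-binding constraint.
From A_Bᵀ y = c: 3·y_reactor time + 3·y_labor = 48; 1·y_reactor time + 5·y_labor = 48.
→ y_reactor time = 8 and y_labor = 8.
solvent B enters the basis when its profit ≥ yᵀa₃ = 8·1 + 8·3 = 32.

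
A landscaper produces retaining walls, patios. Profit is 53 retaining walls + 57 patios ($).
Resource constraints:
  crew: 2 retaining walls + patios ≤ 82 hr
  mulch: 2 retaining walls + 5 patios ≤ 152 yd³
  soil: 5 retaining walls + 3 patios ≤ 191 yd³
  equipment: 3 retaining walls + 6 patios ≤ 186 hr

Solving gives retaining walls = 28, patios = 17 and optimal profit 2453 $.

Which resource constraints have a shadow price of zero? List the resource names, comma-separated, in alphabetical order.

crew, mulch

crew: 73/82 (slack 9)
mulch: 141/152 (slack 11)
soil: 191/191 (binding)
equipment: 186/186 (binding)
By complementary slackness, a constraint with positive slack has shadow price 0 → crew, mulch.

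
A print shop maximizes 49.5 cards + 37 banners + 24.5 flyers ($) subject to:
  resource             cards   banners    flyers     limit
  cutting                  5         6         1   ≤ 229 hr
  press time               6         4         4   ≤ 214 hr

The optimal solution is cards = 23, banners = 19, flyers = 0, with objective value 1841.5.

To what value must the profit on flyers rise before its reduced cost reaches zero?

Both cutting and press time are binding at x*.
From A_Bᵀ y = c: 5·y_cutting + 6·y_press time = 49.5; 6·y_cutting + 4·y_press time = 37.
→ y_cutting = 1.5 and y_press time = 7.
flyers enters the basis when its profit ≥ yᵀa₃ = 1.5·1 + 7·4 = 29.5.

29.5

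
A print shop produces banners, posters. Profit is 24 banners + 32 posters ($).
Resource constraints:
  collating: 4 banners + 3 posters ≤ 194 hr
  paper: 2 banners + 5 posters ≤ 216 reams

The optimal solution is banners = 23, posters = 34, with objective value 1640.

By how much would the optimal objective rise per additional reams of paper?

4

Check each constraint at x*: collating 194/194 (tight); paper 216/216 (tight).
Dual feasibility on the basic columns requires 4·y_collating + 2·y_paper = 24, 3·y_collating + 5·y_paper = 32.
→ y_collating = 4 and y_paper = 4.
Shadow price of paper = 4.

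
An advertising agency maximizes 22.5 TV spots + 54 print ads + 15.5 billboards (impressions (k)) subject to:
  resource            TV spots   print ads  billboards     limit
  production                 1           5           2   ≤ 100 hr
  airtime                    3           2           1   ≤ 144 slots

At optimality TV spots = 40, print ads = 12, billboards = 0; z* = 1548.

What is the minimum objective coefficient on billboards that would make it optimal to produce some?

Both production and airtime are binding at x*.
Dual feasibility on the basic columns requires 1·y_production + 3·y_airtime = 22.5, 5·y_production + 2·y_airtime = 54.
→ y_production = 9 and y_airtime = 4.5.
billboards enters the basis when its profit ≥ yᵀa₃ = 9·2 + 4.5·1 = 22.5.

22.5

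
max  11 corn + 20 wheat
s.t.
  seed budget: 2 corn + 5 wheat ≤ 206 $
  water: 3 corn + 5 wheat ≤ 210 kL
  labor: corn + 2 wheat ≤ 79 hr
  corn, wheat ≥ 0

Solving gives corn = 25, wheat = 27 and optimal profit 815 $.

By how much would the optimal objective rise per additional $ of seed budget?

At the optimum: seed budget uses 185 of 206 (slack = 21); water uses 210 of 210 (binding); labor uses 79 of 79 (binding).
Since seed budget is not tight, its dual is 0.
From A_Bᵀ y = c: 3·y_water + 1·y_labor = 11; 5·y_water + 2·y_labor = 20.
→ y_water = 2 and y_labor = 5.
Shadow price of seed budget = 0.

0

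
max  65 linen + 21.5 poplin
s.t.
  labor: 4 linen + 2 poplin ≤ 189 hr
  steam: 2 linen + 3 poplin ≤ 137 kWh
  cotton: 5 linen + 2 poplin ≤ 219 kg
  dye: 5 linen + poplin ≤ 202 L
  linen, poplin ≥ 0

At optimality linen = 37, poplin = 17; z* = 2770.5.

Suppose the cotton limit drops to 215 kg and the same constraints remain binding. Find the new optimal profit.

Check each constraint at x*: labor 182/189 (slack 7); steam 125/137 (slack 12); cotton 219/219 (tight); dye 202/202 (tight).
Since labor, steam are not tight, their duals are 0.
The binding rows give the dual system: 5·y_cotton + 5·y_dye = 65 and 2·y_cotton + 1·y_dye = 21.5.
Solving: y_cotton = 8.5, y_dye = 4.5.
Δz = y_cotton·Δb = 8.5 × (-4) = -34, so new z* = 2770.5 − 34 = 2736.5.

2736.5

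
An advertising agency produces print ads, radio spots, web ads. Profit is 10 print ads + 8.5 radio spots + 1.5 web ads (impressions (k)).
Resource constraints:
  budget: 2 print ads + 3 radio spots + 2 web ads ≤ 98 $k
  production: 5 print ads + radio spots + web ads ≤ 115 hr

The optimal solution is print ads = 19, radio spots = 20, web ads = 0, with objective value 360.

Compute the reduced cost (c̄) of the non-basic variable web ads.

Both budget and production are binding at x*.
From A_Bᵀ y = c: 2·y_budget + 5·y_production = 10; 3·y_budget + 1·y_production = 8.5.
Solving: y_budget = 2.5, y_production = 1.
Reduced cost of web ads: c₃ − yᵀa₃ = 1.5 − (2.5·2 + 1·1) = 1.5 − 6 = -4.5.

-4.5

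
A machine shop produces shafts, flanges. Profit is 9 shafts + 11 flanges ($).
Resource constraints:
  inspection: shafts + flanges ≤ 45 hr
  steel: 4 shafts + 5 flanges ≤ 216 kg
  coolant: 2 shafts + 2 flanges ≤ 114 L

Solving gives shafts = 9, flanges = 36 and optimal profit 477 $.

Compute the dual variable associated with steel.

Check each constraint at x*: inspection 45/45 (tight); steel 216/216 (tight); coolant 90/114 (slack 24).
Slack constraints have shadow price 0 (complementary slackness).
Dual feasibility on the basic columns requires 1·y_inspection + 4·y_steel = 9, 1·y_inspection + 5·y_steel = 11.
Solving: y_inspection = 1, y_steel = 2.
Shadow price of steel = 2.

2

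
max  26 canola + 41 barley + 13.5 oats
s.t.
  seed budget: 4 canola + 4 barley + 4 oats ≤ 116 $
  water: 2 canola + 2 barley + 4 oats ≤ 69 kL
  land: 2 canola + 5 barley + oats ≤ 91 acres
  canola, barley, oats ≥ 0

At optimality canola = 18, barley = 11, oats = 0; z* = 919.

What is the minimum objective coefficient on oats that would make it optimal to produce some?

At the optimum: seed budget uses 116 of 116 (binding); water uses 58 of 69 (slack = 11); land uses 91 of 91 (binding).
Since water is not tight, its dual is 0.
Dual feasibility on the basic columns requires 4·y_seed budget + 2·y_land = 26, 4·y_seed budget + 5·y_land = 41.
This yields shadow prices y_seed budget = 4, y_land = 5.
oats enters the basis when its profit ≥ yᵀa₃ = 4·4 + 5·1 = 21.

21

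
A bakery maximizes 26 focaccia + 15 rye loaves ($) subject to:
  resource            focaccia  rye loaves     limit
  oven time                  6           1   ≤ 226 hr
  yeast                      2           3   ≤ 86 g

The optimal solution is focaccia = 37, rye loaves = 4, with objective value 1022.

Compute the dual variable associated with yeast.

At the optimum: oven time uses 226 of 226 (binding); yeast uses 86 of 86 (binding).
From A_Bᵀ y = c: 6·y_oven time + 2·y_yeast = 26; 1·y_oven time + 3·y_yeast = 15.
This yields shadow prices y_oven time = 3, y_yeast = 4.
Shadow price of yeast = 4.

4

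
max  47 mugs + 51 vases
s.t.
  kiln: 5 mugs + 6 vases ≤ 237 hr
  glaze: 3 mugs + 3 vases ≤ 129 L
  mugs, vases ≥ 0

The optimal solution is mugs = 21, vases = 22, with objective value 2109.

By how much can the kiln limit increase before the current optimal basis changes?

Binding constraints: kiln, glaze. The basis is B = [[5,6],[3,3]] with det -3.
Per unit increase in kiln, x* moves by d = (-1, 1).
The basis stays optimal until mugs reaches 0; allowable increase = 21 hr.

21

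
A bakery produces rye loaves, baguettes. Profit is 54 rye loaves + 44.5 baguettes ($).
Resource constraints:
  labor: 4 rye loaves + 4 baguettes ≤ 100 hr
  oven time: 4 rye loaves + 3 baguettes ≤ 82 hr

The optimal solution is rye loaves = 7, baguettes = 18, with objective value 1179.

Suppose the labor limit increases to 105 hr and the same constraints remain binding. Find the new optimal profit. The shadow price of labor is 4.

1199

Δb = 5, so new z* = 1179 + (4)·(5) = 1179 + 20 = 1199.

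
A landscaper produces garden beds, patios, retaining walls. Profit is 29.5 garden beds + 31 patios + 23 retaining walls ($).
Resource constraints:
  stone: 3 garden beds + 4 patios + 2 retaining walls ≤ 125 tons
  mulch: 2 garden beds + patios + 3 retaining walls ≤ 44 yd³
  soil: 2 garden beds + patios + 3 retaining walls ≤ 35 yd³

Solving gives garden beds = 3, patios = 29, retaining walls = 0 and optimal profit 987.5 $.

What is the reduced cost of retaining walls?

Binding: stone and soil. Non-binding: mulch (9 unused).
By complementary slackness, y = 0 for the non-binding constraint.
The binding rows give the dual system: 3·y_stone + 2·y_soil = 29.5 and 4·y_stone + 1·y_soil = 31.
→ y_stone = 6.5 and y_soil = 5.
Reduced cost of retaining walls: c₃ − yᵀa₃ = 23 − (6.5·2 + 5·3) = 23 − 28 = -5.

-5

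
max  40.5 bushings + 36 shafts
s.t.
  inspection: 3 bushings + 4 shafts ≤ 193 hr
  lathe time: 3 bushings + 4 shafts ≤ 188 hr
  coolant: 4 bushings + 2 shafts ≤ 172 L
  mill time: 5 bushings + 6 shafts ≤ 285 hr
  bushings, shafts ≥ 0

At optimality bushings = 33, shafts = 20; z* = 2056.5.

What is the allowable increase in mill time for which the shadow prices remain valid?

Binding constraints: coolant, mill time. The basis is B = [[4,2],[5,6]] with det 14.
Per unit increase in mill time, x* moves by d = (-0.1429, 0.2857).
The basis stays optimal until lathe time becomes binding; allowable increase = 12.6 hr.

12.6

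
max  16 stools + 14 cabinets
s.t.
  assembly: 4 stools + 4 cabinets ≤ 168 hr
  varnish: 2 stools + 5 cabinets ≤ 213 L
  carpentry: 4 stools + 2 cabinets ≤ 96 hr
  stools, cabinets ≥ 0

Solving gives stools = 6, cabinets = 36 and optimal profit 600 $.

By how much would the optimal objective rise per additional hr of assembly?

At the optimum: assembly uses 168 of 168 (binding); varnish uses 192 of 213 (slack = 21); carpentry uses 96 of 96 (binding).
Since varnish is not tight, its dual is 0.
Dual feasibility on the basic columns requires 4·y_assembly + 4·y_carpentry = 16, 4·y_assembly + 2·y_carpentry = 14.
This yields shadow prices y_assembly = 3, y_carpentry = 1.
Shadow price of assembly = 3.

3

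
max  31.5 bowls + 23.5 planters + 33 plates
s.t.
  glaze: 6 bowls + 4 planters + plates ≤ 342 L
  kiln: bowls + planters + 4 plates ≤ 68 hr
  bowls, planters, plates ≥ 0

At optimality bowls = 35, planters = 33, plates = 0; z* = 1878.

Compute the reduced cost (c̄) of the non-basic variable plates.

Both glaze and kiln are binding at x*.
The binding rows give the dual system: 6·y_glaze + 1·y_kiln = 31.5 and 4·y_glaze + 1·y_kiln = 23.5.
→ y_glaze = 4 and y_kiln = 7.5.
Reduced cost of plates: c₃ − yᵀa₃ = 33 − (4·1 + 7.5·4) = 33 − 34 = -1.

-1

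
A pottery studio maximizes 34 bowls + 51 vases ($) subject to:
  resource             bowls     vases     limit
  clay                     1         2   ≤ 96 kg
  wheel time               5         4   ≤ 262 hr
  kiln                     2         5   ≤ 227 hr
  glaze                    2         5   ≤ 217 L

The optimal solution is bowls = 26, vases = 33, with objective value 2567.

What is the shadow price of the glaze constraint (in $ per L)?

7

Check each constraint at x*: clay 92/96 (slack 4); wheel time 262/262 (tight); kiln 217/227 (slack 10); glaze 217/217 (tight).
By complementary slackness, y = 0 for the non-binding constraints.
Dual feasibility on the basic columns requires 5·y_wheel time + 2·y_glaze = 34, 4·y_wheel time + 5·y_glaze = 51.
Solving: y_wheel time = 4, y_glaze = 7.
Shadow price of glaze = 7.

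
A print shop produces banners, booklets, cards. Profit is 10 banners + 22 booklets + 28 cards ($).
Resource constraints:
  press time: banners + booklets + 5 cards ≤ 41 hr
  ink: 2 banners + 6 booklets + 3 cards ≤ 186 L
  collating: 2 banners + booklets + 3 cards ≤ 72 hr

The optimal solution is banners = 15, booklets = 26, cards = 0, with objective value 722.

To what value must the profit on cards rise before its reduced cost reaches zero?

29

Check each constraint at x*: press time 41/41 (tight); ink 186/186 (tight); collating 56/72 (slack 16).
Since collating is not tight, its dual is 0.
From A_Bᵀ y = c: 1·y_press time + 2·y_ink = 10; 1·y_press time + 6·y_ink = 22.
→ y_press time = 4 and y_ink = 3.
cards enters the basis when its profit ≥ yᵀa₃ = 4·5 + 3·3 = 29.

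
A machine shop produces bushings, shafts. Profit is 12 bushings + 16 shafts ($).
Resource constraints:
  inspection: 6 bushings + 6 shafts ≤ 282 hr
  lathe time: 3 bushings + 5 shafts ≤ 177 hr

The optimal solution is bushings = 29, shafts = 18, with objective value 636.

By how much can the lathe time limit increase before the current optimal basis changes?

58

Binding constraints: inspection, lathe time. The basis is B = [[6,6],[3,5]] with det 12.
Per unit increase in lathe time, x* moves by d = (-0.5, 0.5).
The basis stays optimal until bushings reaches 0; allowable increase = 58 hr.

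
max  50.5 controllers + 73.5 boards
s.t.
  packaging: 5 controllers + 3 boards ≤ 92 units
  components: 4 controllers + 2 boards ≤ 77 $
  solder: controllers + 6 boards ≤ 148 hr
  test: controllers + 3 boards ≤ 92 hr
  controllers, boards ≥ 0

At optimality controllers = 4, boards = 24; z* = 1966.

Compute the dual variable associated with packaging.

At the optimum: packaging uses 92 of 92 (binding); components uses 64 of 77 (slack = 13); solder uses 148 of 148 (binding); test uses 76 of 92 (slack = 16).
By complementary slackness, y = 0 for the non-binding constraints.
From A_Bᵀ y = c: 5·y_packaging + 1·y_solder = 50.5; 3·y_packaging + 6·y_solder = 73.5.
This yields shadow prices y_packaging = 8.5, y_solder = 8.
Shadow price of packaging = 8.5.

8.5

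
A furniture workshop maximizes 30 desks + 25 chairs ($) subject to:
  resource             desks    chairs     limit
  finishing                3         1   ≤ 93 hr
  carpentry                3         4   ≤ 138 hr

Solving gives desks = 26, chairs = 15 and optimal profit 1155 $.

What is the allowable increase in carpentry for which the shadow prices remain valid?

234

Binding constraints: finishing, carpentry. The basis is B = [[3,1],[3,4]] with det 9.
Per unit increase in carpentry, x* moves by d = (-0.1111, 0.3333).
The basis stays optimal until desks reaches 0; allowable increase = 234 hr.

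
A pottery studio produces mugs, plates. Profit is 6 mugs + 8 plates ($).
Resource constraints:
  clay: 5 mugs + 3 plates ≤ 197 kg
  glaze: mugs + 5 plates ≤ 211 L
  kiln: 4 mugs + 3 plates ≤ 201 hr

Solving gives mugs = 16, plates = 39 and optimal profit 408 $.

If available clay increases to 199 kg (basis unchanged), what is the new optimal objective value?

410

Binding: clay and glaze. Non-binding: kiln (20 unused).
By complementary slackness, y = 0 for the non-binding constraint.
The binding rows give the dual system: 5·y_clay + 1·y_glaze = 6 and 3·y_clay + 5·y_glaze = 8.
Solving: y_clay = 1, y_glaze = 1.
Δz = y_clay·Δb = 1 × (2) = 2, so new z* = 408 + 2 = 410.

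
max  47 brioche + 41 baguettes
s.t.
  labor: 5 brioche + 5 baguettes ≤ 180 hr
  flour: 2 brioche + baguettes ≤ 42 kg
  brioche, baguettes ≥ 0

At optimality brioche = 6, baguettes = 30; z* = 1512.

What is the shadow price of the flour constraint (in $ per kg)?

At the optimum: labor uses 180 of 180 (binding); flour uses 42 of 42 (binding).
From A_Bᵀ y = c: 5·y_labor + 2·y_flour = 47; 5·y_labor + 1·y_flour = 41.
This yields shadow prices y_labor = 7, y_flour = 6.
Shadow price of flour = 6.

6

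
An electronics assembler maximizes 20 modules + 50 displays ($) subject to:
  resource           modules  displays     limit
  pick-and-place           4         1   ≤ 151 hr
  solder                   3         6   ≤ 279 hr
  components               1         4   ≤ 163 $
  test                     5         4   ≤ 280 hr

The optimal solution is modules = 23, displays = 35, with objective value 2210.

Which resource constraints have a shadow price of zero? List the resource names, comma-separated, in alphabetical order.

pick-and-place, test

pick-and-place: 127/151 (slack 24)
solder: 279/279 (binding)
components: 163/163 (binding)
test: 255/280 (slack 25)
By complementary slackness, a constraint with positive slack has shadow price 0 → pick-and-place, test.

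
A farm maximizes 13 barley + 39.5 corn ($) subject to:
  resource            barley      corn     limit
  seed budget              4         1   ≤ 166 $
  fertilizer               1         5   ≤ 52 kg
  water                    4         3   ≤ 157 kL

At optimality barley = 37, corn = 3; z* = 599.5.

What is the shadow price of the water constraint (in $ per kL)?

Check each constraint at x*: seed budget 151/166 (slack 15); fertilizer 52/52 (tight); water 157/157 (tight).
Slack constraints have shadow price 0 (complementary slackness).
The binding rows give the dual system: 1·y_fertilizer + 4·y_water = 13 and 5·y_fertilizer + 3·y_water = 39.5.
→ y_fertilizer = 7 and y_water = 1.5.
Shadow price of water = 1.5.

1.5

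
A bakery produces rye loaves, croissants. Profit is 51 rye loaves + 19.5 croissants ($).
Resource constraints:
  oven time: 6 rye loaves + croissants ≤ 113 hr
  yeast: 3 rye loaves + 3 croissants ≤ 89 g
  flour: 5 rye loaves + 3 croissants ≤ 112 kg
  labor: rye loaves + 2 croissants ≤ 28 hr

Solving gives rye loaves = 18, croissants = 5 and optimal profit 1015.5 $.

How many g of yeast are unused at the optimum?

20

yeast used = 3·18 + 3·5 = 69; slack = 89 − 69 = 20.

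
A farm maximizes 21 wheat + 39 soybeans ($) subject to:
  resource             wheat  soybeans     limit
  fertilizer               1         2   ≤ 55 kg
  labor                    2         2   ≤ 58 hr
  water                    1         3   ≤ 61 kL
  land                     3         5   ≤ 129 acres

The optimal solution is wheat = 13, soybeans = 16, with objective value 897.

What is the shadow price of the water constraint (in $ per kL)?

9

Check each constraint at x*: fertilizer 45/55 (slack 10); labor 58/58 (tight); water 61/61 (tight); land 119/129 (slack 10).
Slack constraints have shadow price 0 (complementary slackness).
The binding rows give the dual system: 2·y_labor + 1·y_water = 21 and 2·y_labor + 3·y_water = 39.
→ y_labor = 6 and y_water = 9.
Shadow price of water = 9.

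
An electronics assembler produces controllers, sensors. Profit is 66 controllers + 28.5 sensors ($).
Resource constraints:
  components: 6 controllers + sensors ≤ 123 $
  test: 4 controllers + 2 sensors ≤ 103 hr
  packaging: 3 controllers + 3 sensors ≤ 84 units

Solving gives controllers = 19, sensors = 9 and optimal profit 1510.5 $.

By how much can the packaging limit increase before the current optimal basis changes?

16.875

Binding constraints: components, packaging. The basis is B = [[6,1],[3,3]] with det 15.
Per unit increase in packaging, x* moves by d = (-0.0667, 0.4).
The basis stays optimal until test becomes binding; allowable increase = 16.875 units.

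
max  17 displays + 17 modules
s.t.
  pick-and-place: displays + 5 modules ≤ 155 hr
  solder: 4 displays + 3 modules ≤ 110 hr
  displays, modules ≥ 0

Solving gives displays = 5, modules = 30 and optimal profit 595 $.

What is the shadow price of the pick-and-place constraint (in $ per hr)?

Check each constraint at x*: pick-and-place 155/155 (tight); solder 110/110 (tight).
Dual feasibility on the basic columns requires 1·y_pick-and-place + 4·y_solder = 17, 5·y_pick-and-place + 3·y_solder = 17.
→ y_pick-and-place = 1 and y_solder = 4.
Shadow price of pick-and-place = 1.

1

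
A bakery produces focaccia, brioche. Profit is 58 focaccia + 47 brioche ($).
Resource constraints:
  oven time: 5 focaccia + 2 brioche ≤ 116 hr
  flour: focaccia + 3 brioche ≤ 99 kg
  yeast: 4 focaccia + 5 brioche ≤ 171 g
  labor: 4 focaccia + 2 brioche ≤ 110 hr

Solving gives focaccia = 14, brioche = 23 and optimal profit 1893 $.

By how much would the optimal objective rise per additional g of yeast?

At the optimum: oven time uses 116 of 116 (binding); flour uses 83 of 99 (slack = 16); yeast uses 171 of 171 (binding); labor uses 102 of 110 (slack = 8).
Slack constraints have shadow price 0 (complementary slackness).
Dual feasibility on the basic columns requires 5·y_oven time + 4·y_yeast = 58, 2·y_oven time + 5·y_yeast = 47.
This yields shadow prices y_oven time = 6, y_yeast = 7.
Shadow price of yeast = 7.

7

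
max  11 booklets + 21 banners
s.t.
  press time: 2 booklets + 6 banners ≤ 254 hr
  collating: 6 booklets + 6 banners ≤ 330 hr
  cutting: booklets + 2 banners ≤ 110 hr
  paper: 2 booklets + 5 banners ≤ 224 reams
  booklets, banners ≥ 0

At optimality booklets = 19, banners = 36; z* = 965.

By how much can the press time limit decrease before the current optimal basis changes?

Binding constraints: press time, collating. The basis is B = [[2,6],[6,6]] with det -24.
Per unit decrease in press time, x* moves by d = (0.25, -0.25).
The basis stays optimal until banners reaches 0; allowable decrease = 144 hr.

144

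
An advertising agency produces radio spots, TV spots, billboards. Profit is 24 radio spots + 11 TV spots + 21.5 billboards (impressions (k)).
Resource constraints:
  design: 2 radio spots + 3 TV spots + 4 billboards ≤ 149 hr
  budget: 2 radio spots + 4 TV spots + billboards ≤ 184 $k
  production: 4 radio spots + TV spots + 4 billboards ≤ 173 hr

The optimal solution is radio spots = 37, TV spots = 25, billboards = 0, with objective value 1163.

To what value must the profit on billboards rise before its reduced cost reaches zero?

28

Binding: design and production. Non-binding: budget (10 unused).
Slack constraints have shadow price 0 (complementary slackness).
Dual feasibility on the basic columns requires 2·y_design + 4·y_production = 24, 3·y_design + 1·y_production = 11.
This yields shadow prices y_design = 2, y_production = 5.
billboards enters the basis when its profit ≥ yᵀa₃ = 2·4 + 5·4 = 28.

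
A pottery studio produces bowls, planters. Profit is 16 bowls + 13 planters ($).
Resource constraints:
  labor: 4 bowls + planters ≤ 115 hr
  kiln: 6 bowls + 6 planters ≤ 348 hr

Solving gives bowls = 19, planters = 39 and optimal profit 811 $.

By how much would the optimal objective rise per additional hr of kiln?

2

Both labor and kiln are binding at x*.
From A_Bᵀ y = c: 4·y_labor + 6·y_kiln = 16; 1·y_labor + 6·y_kiln = 13.
→ y_labor = 1 and y_kiln = 2.
Shadow price of kiln = 2.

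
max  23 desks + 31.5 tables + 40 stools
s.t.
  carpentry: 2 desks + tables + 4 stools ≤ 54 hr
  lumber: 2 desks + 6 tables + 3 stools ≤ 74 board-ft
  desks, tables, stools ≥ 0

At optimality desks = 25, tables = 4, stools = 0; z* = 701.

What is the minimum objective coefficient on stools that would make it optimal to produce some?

Both carpentry and lumber are binding at x*.
The binding rows give the dual system: 2·y_carpentry + 2·y_lumber = 23 and 1·y_carpentry + 6·y_lumber = 31.5.
→ y_carpentry = 7.5 and y_lumber = 4.
stools enters the basis when its profit ≥ yᵀa₃ = 7.5·4 + 4·3 = 42.

42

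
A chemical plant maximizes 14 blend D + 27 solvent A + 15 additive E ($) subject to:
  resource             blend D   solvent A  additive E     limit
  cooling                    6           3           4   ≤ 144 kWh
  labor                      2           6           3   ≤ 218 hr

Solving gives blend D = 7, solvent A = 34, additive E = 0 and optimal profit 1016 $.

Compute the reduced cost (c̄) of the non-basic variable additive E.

-1

Check each constraint at x*: cooling 144/144 (tight); labor 218/218 (tight).
Dual feasibility on the basic columns requires 6·y_cooling + 2·y_labor = 14, 3·y_cooling + 6·y_labor = 27.
This yields shadow prices y_cooling = 1, y_labor = 4.
Reduced cost of additive E: c₃ − yᵀa₃ = 15 − (1·4 + 4·3) = 15 − 16 = -1.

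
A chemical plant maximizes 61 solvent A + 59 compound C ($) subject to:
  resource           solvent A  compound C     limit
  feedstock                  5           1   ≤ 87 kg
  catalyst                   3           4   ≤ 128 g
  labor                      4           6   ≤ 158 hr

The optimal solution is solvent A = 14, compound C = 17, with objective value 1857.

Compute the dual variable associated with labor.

Binding: feedstock and labor. Non-binding: catalyst (18 unused).
By complementary slackness, y = 0 for the non-binding constraint.
Dual feasibility on the basic columns requires 5·y_feedstock + 4·y_labor = 61, 1·y_feedstock + 6·y_labor = 59.
This yields shadow prices y_feedstock = 5, y_labor = 9.
Shadow price of labor = 9.

9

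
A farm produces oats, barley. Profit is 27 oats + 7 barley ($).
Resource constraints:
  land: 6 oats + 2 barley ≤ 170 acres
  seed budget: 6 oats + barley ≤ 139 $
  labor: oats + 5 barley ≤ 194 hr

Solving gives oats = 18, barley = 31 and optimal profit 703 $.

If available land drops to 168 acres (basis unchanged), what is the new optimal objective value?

Check each constraint at x*: land 170/170 (tight); seed budget 139/139 (tight); labor 173/194 (slack 21).
Slack constraints have shadow price 0 (complementary slackness).
From A_Bᵀ y = c: 6·y_land + 6·y_seed budget = 27; 2·y_land + 1·y_seed budget = 7.
→ y_land = 2.5 and y_seed budget = 2.
Δz = y_land·Δb = 2.5 × (-2) = -5, so new z* = 703 − 5 = 698.

698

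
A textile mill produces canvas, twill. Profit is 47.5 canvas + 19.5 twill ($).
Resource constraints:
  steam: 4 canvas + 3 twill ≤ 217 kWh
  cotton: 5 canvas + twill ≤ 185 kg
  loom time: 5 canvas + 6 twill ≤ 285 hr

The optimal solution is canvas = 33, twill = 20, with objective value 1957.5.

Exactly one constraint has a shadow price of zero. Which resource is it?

steam: 192/217 (slack 25)
cotton: 185/185 (binding)
loom time: 285/285 (binding)
By complementary slackness, a constraint with positive slack has shadow price 0 → steam.

steam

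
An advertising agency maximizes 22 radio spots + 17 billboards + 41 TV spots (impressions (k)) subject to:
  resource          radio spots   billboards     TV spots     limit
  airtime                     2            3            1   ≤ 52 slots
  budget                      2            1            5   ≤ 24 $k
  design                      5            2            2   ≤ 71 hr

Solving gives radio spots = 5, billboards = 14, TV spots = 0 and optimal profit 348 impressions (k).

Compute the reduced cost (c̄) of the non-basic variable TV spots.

Binding: airtime and budget. Non-binding: design (18 unused).
Slack constraints have shadow price 0 (complementary slackness).
The binding rows give the dual system: 2·y_airtime + 2·y_budget = 22 and 3·y_airtime + 1·y_budget = 17.
→ y_airtime = 3 and y_budget = 8.
Reduced cost of TV spots: c₃ − yᵀa₃ = 41 − (3·1 + 8·5) = 41 − 43 = -2.

-2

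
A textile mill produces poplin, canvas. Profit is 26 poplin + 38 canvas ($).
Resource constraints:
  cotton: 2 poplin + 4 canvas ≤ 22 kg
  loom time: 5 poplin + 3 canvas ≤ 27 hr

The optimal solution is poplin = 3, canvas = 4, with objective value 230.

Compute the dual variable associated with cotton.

8

At the optimum: cotton uses 22 of 22 (binding); loom time uses 27 of 27 (binding).
Dual feasibility on the basic columns requires 2·y_cotton + 5·y_loom time = 26, 4·y_cotton + 3·y_loom time = 38.
Solving: y_cotton = 8, y_loom time = 2.
Shadow price of cotton = 8.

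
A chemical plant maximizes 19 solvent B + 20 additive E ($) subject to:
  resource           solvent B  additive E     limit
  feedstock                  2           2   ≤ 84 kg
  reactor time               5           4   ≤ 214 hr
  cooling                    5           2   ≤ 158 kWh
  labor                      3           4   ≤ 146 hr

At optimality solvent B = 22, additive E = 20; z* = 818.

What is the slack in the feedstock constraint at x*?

feedstock used = 2·22 + 2·20 = 84; slack = 84 − 84 = 0.

0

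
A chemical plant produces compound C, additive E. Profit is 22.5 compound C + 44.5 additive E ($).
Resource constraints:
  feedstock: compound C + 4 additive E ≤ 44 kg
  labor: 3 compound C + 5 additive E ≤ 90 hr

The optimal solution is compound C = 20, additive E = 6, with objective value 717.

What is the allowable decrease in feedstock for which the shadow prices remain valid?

14

Binding constraints: feedstock, labor. The basis is B = [[1,4],[3,5]] with det -7.
Per unit decrease in feedstock, x* moves by d = (0.7143, -0.4286).
The basis stays optimal until additive E reaches 0; allowable decrease = 14 kg.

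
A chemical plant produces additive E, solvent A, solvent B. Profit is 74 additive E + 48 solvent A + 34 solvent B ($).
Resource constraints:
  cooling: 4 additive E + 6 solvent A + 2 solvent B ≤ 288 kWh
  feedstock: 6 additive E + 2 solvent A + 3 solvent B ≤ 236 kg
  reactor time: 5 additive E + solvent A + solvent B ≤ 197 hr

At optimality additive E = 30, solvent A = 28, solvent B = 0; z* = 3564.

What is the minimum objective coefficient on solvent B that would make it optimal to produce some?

Check each constraint at x*: cooling 288/288 (tight); feedstock 236/236 (tight); reactor time 178/197 (slack 19).
Since reactor time is not tight, its dual is 0.
From A_Bᵀ y = c: 4·y_cooling + 6·y_feedstock = 74; 6·y_cooling + 2·y_feedstock = 48.
Solving: y_cooling = 5, y_feedstock = 9.
solvent B enters the basis when its profit ≥ yᵀa₃ = 5·2 + 9·3 = 37.

37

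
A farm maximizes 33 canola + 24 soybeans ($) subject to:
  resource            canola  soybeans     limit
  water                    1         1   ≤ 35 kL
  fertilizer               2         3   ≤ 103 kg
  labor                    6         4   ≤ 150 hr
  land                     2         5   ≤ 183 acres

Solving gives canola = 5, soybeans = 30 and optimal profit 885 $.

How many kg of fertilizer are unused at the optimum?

fertilizer used = 2·5 + 3·30 = 100; slack = 103 − 100 = 3.

3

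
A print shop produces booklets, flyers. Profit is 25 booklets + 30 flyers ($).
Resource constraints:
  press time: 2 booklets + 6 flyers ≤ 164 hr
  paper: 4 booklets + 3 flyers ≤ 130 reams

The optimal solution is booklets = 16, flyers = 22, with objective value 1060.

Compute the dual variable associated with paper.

5

Check each constraint at x*: press time 164/164 (tight); paper 130/130 (tight).
From A_Bᵀ y = c: 2·y_press time + 4·y_paper = 25; 6·y_press time + 3·y_paper = 30.
Solving: y_press time = 2.5, y_paper = 5.
Shadow price of paper = 5.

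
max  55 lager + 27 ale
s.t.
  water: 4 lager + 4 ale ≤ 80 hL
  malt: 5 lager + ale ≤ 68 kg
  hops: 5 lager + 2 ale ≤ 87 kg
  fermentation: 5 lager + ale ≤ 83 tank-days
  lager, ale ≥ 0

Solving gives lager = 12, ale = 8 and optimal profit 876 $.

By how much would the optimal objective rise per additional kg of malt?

7

Check each constraint at x*: water 80/80 (tight); malt 68/68 (tight); hops 76/87 (slack 11); fermentation 68/83 (slack 15).
Slack constraints have shadow price 0 (complementary slackness).
From A_Bᵀ y = c: 4·y_water + 5·y_malt = 55; 4·y_water + 1·y_malt = 27.
This yields shadow prices y_water = 5, y_malt = 7.
Shadow price of malt = 7.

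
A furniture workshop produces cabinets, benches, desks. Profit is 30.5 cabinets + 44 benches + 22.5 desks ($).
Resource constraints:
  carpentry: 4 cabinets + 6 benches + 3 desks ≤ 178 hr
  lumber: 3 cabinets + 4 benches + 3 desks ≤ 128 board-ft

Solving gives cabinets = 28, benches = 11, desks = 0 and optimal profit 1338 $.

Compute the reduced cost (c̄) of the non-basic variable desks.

Both carpentry and lumber are binding at x*.
The binding rows give the dual system: 4·y_carpentry + 3·y_lumber = 30.5 and 6·y_carpentry + 4·y_lumber = 44.
Solving: y_carpentry = 5, y_lumber = 3.5.
Reduced cost of desks: c₃ − yᵀa₃ = 22.5 − (5·3 + 3.5·3) = 22.5 − 25.5 = -3.

-3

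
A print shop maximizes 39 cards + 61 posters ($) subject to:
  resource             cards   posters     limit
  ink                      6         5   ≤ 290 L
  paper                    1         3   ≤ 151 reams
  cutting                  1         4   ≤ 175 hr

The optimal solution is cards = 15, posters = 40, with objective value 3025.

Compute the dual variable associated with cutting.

9

At the optimum: ink uses 290 of 290 (binding); paper uses 135 of 151 (slack = 16); cutting uses 175 of 175 (binding).
Since paper is not tight, its dual is 0.
Dual feasibility on the basic columns requires 6·y_ink + 1·y_cutting = 39, 5·y_ink + 4·y_cutting = 61.
→ y_ink = 5 and y_cutting = 9.
Shadow price of cutting = 9.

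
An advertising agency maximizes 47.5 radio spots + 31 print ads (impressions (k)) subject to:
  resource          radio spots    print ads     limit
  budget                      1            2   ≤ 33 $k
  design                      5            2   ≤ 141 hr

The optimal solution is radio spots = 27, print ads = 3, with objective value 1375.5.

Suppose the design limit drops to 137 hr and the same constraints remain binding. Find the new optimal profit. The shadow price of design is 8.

Δb = -4, so new z* = 1375.5 + (8)·(-4) = 1375.5 − 32 = 1343.5.

1343.5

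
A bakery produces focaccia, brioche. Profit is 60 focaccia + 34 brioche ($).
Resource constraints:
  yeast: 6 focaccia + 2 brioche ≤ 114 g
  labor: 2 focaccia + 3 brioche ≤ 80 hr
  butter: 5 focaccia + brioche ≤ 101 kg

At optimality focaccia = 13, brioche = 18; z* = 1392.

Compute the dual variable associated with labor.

Binding: yeast and labor. Non-binding: butter (18 unused).
Since butter is not tight, its dual is 0.
Dual feasibility on the basic columns requires 6·y_yeast + 2·y_labor = 60, 2·y_yeast + 3·y_labor = 34.
→ y_yeast = 8 and y_labor = 6.
Shadow price of labor = 6.

6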